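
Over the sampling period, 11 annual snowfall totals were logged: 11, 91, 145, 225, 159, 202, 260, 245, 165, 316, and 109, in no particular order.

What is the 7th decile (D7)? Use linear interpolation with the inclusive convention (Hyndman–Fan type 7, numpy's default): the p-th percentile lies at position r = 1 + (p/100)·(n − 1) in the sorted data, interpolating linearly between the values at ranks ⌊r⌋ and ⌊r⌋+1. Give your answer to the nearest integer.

225

Sorted: 11, 91, 109, 145, 159, 165, 202, 225, 245, 260, 316.
n = 11.
r = 1 + (70/100)·(11 − 1) = 1 + 7 = 8.
r is an integer, so P70 is the value at rank 8: 225.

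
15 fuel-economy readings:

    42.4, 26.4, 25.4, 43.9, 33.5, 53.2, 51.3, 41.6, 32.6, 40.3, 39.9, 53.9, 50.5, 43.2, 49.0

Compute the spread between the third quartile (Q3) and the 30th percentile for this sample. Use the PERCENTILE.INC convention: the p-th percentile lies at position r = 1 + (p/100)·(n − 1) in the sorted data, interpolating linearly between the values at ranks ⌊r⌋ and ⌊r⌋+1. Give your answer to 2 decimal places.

9.77

Sorted: 25.4, 26.4, 32.6, 33.5, 39.9, 40.3, 41.6, 42.4, 43.2, 43.9, 49.0, 50.5, 51.3, 53.2, 53.9.
n = 15.
P30: r = 5.2; ranks 5–6 are 39.9, 40.3; interpolating gives 39.98.
P75: r = 11.5; ranks 11–12 are 49.0, 50.5; interpolating gives 49.75.
Difference: 49.75 − 39.98 = 9.77.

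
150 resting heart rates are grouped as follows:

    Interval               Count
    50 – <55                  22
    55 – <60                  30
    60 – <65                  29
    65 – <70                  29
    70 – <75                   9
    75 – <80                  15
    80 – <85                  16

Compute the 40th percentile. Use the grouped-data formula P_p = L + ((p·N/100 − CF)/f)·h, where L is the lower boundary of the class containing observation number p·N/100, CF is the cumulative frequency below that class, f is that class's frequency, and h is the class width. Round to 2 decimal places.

N = 150; target position k = 40/100 · 150 = 60.
Cumulative frequencies: 22, 52, 81, 110, 119, 134, 150.
Observation 60 falls in the class 60 – <65.
L = 60, CF = 52, f = 29, h = 5.
P40 = 60 + ((60 − 52)/29)·5 = 60 + 1.37931 = 61.3793.

61.38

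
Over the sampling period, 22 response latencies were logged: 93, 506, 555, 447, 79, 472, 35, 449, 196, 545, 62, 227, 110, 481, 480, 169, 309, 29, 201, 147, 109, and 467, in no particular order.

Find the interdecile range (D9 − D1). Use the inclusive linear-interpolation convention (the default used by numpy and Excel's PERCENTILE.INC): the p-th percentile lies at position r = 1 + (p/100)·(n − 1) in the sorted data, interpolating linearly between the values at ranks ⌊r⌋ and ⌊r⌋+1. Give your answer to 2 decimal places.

Sorted: 29, 35, 62, 79, 93, 109, 110, 147, 169, 196, 201, 227, 309, 447, 449, 467, 472, 480, 481, 506, 545, 555.
n = 22.
P10: r = 3.1; ranks 3–4 are 62, 79; interpolating gives 63.7.
P90: r = 19.9; ranks 19–20 are 481, 506; interpolating gives 503.5.
Difference: 503.5 − 63.7 = 439.8.

439.80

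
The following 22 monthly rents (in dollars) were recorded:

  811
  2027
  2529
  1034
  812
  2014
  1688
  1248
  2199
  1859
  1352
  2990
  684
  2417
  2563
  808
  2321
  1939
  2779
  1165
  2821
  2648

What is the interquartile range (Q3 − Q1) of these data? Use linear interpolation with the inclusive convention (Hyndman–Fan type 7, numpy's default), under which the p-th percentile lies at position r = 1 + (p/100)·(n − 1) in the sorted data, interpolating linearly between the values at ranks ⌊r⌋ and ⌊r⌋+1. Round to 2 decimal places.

1315.25

Sorted: 684, 808, 811, 812, 1034, 1165, 1248, 1352, 1688, 1859, 1939, 2014, 2027, 2199, 2321, 2417, 2529, 2563, 2648, 2779, 2821, 2990.
n = 22.
P25: r = 6.25; ranks 6–7 are 1165, 1248; interpolating gives 1185.75.
P75: r = 16.75; ranks 16–17 are 2417, 2529; interpolating gives 2501.
Difference: 2501 − 1185.75 = 1315.25.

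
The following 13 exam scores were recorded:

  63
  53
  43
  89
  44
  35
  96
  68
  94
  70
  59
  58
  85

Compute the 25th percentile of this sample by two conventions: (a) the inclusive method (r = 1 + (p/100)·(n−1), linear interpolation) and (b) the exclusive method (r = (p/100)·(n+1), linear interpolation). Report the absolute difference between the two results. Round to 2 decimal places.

Sorted: 35, 43, 44, 53, 58, 59, 63, 68, 70, 85, 89, 94, 96.
n = 13.
(a) r = 4 → value at rank 4 = 53.
(b) r = 3.5; between ranks 3 (44) and 4 (53): 48.5.
|53 − 48.5| = 4.5.

4.50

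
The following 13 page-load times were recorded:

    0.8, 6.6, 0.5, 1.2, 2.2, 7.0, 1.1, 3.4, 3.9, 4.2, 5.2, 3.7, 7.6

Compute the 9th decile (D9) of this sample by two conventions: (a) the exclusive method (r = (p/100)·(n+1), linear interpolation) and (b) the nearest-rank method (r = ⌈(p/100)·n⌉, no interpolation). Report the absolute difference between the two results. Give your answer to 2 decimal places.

0.36

Sorted: 0.5, 0.8, 1.1, 1.2, 2.2, 3.4, 3.7, 3.9, 4.2, 5.2, 6.6, 7.0, 7.6.
n = 13.
(a) r = 12.6; between ranks 12 (7.0) and 13 (7.6): 7.36.
(b) the nearest-rank method: rank 12 → 7.
|7.36 − 7| = 0.36.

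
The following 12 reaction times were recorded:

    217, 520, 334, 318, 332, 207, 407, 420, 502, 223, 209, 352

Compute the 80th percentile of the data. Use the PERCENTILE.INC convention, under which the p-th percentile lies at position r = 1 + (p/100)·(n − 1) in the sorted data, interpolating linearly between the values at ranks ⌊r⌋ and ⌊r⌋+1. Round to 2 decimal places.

Sorted: 207, 209, 217, 223, 318, 332, 334, 352, 407, 420, 502, 520.
n = 12.
r = 1 + (80/100)·(12 − 1) = 1 + 8.8 = 9.8.
Rank 9 is 407 and rank 10 is 420.
Interpolate: 407 + 0.8·(420 − 407) = 407 + 0.8·13 = 417.4.

417.40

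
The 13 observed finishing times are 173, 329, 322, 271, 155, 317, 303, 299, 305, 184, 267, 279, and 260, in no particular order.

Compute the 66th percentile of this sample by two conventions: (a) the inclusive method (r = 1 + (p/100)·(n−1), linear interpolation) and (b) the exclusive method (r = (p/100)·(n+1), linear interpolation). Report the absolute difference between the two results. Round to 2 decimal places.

0.80

Sorted: 155, 173, 184, 260, 267, 271, 279, 299, 303, 305, 317, 322, 329.
n = 13.
(a) r = 8.92; between ranks 8 (299) and 9 (303): 302.68.
(b) r = 9.24; between ranks 9 (303) and 10 (305): 303.48.
|302.68 − 303.48| = 0.8.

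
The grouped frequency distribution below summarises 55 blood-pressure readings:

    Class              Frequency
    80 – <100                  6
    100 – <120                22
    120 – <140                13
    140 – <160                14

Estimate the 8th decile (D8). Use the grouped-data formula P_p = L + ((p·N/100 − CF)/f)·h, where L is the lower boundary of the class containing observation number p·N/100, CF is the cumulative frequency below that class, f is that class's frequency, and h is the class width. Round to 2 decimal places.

N = 55; target position k = 80/100 · 55 = 44.
Cumulative frequencies: 6, 28, 41, 55.
Observation 44 falls in the class 140 – <160.
L = 140, CF = 41, f = 14, h = 20.
P80 = 140 + ((44 − 41)/14)·20 = 140 + 4.28571 = 144.286.

144.29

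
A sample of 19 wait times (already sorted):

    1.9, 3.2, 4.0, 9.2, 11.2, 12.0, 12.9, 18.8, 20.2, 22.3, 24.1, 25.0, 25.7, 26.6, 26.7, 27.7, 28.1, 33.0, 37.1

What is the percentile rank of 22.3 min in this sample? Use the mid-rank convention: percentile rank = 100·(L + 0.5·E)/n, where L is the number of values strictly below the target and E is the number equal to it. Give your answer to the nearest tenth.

50.0

Count below 22.3: L = 9; count equal: E = 1; n = 19.
Percentile rank = 100·(9 + 0.5·1)/19 = 100·9.5/19 = 50.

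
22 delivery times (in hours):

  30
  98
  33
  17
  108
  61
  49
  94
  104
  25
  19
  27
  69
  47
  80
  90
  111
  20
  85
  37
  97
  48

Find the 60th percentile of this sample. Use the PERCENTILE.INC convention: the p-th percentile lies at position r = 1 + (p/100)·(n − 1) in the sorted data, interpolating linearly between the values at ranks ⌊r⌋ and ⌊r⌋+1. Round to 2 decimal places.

75.60

Sorted: 17, 19, 20, 25, 27, 30, 33, 37, 47, 48, 49, 61, 69, 80, 85, 90, 94, 97, 98, 104, 108, 111.
n = 22.
r = 1 + (60/100)·(22 − 1) = 1 + 12.6 = 13.6.
Rank 13 is 69 and rank 14 is 80.
Interpolate: 69 + 0.6·(80 − 69) = 69 + 0.6·11 = 75.6.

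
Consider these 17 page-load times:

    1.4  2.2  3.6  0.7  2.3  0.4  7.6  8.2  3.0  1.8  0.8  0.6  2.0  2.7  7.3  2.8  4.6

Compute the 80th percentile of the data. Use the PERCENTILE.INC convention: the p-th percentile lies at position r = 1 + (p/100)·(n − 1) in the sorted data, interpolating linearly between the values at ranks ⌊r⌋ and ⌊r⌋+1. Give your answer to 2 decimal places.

4.40

Sorted: 0.4, 0.6, 0.7, 0.8, 1.4, 1.8, 2.0, 2.2, 2.3, 2.7, 2.8, 3.0, 3.6, 4.6, 7.3, 7.6, 8.2.
n = 17.
r = 1 + (80/100)·(17 − 1) = 1 + 12.8 = 13.8.
Rank 13 is 3.6 and rank 14 is 4.6.
Interpolate: 3.6 + 0.8·(4.6 − 3.6) = 3.6 + 0.8·1 = 4.4.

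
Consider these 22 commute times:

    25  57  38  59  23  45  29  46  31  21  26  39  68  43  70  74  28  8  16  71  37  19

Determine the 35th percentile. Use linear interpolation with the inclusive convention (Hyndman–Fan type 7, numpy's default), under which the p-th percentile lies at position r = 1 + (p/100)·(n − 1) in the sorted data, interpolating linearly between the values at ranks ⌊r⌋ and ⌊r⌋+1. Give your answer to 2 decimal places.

Sorted: 8, 16, 19, 21, 23, 25, 26, 28, 29, 31, 37, 38, 39, 43, 45, 46, 57, 59, 68, 70, 71, 74.
n = 22.
r = 1 + (35/100)·(22 − 1) = 1 + 7.35 = 8.35.
Rank 8 is 28 and rank 9 is 29.
Interpolate: 28 + 0.35·(29 − 28) = 28 + 0.35·1 = 28.35.

28.35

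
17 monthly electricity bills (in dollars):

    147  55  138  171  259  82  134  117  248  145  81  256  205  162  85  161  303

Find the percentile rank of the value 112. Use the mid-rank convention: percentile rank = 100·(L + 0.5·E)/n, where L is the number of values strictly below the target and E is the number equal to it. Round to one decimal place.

Sorted: 55, 81, 82, 85, 117, 134, 138, 145, 147, 161, 162, 171, 205, 248, 256, 259, 303.
Count below 112: L = 4; count equal: E = 0; n = 17.
Percentile rank = 100·(4 + 0.5·0)/17 = 100·4/17 = 23.53.

23.5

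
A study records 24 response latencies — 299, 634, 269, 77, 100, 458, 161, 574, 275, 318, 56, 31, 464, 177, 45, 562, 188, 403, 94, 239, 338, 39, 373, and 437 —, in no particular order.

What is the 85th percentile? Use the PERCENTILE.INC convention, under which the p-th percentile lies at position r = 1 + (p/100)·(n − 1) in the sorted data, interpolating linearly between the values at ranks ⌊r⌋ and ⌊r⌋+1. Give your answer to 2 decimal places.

Sorted: 31, 39, 45, 56, 77, 94, 100, 161, 177, 188, 239, 269, 275, 299, 318, 338, 373, 403, 437, 458, 464, 562, 574, 634.
n = 24.
r = 1 + (85/100)·(24 − 1) = 1 + 19.55 = 20.55.
Rank 20 is 458 and rank 21 is 464.
Interpolate: 458 + 0.55·(464 − 458) = 458 + 0.55·6 = 461.3.

461.30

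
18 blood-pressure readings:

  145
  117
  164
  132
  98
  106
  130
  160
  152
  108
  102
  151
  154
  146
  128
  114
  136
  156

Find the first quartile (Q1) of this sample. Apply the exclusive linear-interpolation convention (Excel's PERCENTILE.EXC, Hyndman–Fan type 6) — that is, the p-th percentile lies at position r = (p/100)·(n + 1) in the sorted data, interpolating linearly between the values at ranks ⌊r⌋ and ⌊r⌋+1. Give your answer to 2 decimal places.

112.50

Sorted: 98, 102, 106, 108, 114, 117, 128, 130, 132, 136, 145, 146, 151, 152, 154, 156, 160, 164.
n = 18.
r = (25/100)·(18 + 1) = 4.75.
Rank 4 is 108 and rank 5 is 114.
Interpolate: 108 + 0.75·(114 − 108) = 108 + 0.75·6 = 112.5.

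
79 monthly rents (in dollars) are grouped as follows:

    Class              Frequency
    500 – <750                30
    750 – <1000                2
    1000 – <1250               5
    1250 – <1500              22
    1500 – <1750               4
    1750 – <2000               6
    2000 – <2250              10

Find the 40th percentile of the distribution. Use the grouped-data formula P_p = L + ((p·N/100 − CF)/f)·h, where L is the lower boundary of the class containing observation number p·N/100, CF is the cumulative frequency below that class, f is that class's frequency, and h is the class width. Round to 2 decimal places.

N = 79; target position k = 40/100 · 79 = 31.6.
Cumulative frequencies: 30, 32, 37, 59, 63, 69, 79.
Observation 31.6 falls in the class 750 – <1000.
L = 750, CF = 30, f = 2, h = 250.
P40 = 750 + ((31.6 − 30)/2)·250 = 750 + 200 = 950.

950.00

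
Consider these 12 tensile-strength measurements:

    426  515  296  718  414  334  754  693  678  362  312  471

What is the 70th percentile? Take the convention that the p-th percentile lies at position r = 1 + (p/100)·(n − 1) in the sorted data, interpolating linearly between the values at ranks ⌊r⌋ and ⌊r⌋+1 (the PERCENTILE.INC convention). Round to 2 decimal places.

Sorted: 296, 312, 334, 362, 414, 426, 471, 515, 678, 693, 718, 754.
n = 12.
r = 1 + (70/100)·(12 − 1) = 1 + 7.7 = 8.7.
Rank 8 is 515 and rank 9 is 678.
Interpolate: 515 + 0.7·(678 − 515) = 515 + 0.7·163 = 629.1.

629.10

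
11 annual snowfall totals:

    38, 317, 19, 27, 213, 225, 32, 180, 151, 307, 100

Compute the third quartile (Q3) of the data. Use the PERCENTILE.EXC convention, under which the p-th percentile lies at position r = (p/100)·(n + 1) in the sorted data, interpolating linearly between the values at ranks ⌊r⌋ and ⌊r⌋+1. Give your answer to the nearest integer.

225

Sorted: 19, 27, 32, 38, 100, 151, 180, 213, 225, 307, 317.
n = 11.
r = (75/100)·(11 + 1) = 9.
r is an integer, so P75 is the value at rank 9: 225.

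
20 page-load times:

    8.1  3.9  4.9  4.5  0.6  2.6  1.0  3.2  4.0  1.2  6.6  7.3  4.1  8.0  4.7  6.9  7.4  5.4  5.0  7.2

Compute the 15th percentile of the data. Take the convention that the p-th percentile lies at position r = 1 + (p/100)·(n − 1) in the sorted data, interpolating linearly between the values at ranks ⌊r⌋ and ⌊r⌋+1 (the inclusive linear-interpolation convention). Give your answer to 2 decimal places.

Sorted: 0.6, 1.0, 1.2, 2.6, 3.2, 3.9, 4.0, 4.1, 4.5, 4.7, 4.9, 5.0, 5.4, 6.6, 6.9, 7.2, 7.3, 7.4, 8.0, 8.1.
n = 20.
r = 1 + (15/100)·(20 − 1) = 1 + 2.85 = 3.85.
Rank 3 is 1.2 and rank 4 is 2.6.
Interpolate: 1.2 + 0.85·(2.6 − 1.2) = 1.2 + 0.85·1.4 = 2.39.

2.39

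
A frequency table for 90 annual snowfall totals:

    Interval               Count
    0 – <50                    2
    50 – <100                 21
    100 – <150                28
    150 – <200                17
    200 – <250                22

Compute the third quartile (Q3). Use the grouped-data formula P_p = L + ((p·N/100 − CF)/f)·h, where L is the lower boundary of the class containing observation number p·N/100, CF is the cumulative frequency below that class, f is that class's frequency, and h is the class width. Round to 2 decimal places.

198.53

N = 90; target position k = 75/100 · 90 = 67.5.
Cumulative frequencies: 2, 23, 51, 68, 90.
Observation 67.5 falls in the class 150 – <200.
L = 150, CF = 51, f = 17, h = 50.
P75 = 150 + ((67.5 − 51)/17)·50 = 150 + 48.5294 = 198.529.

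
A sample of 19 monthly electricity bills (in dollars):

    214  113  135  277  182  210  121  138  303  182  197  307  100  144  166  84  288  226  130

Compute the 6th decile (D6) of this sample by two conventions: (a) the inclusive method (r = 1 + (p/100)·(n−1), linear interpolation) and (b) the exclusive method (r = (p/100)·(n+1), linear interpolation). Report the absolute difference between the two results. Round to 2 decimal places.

Sorted: 84, 100, 113, 121, 130, 135, 138, 144, 166, 182, 182, 197, 210, 214, 226, 277, 288, 303, 307.
n = 19.
(a) r = 11.8; between ranks 11 (182) and 12 (197): 194.
(b) r = 12 → value at rank 12 = 197.
|194 − 197| = 3.

3.00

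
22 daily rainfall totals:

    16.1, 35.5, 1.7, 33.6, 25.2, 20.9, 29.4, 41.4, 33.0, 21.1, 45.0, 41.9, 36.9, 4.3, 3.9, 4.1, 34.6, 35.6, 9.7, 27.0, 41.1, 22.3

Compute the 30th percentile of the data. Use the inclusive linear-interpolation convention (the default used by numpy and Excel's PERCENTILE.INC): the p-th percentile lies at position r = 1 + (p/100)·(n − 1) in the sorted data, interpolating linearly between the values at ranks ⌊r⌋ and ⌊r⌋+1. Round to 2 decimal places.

20.96

Sorted: 1.7, 3.9, 4.1, 4.3, 9.7, 16.1, 20.9, 21.1, 22.3, 25.2, 27.0, 29.4, 33.0, 33.6, 34.6, 35.5, 35.6, 36.9, 41.1, 41.4, 41.9, 45.0.
n = 22.
r = 1 + (30/100)·(22 − 1) = 1 + 6.3 = 7.3.
Rank 7 is 20.9 and rank 8 is 21.1.
Interpolate: 20.9 + 0.3·(21.1 − 20.9) = 20.9 + 0.3·0.2 = 20.96.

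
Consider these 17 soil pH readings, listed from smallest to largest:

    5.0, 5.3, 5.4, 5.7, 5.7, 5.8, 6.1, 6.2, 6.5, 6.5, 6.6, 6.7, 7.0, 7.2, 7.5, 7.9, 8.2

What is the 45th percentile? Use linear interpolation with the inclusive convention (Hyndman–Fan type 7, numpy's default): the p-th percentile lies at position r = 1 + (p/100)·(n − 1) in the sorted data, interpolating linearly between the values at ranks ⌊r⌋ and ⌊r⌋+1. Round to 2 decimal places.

n = 17.
r = 1 + (45/100)·(17 − 1) = 1 + 7.2 = 8.2.
Rank 8 is 6.2 and rank 9 is 6.5.
Interpolate: 6.2 + 0.2·(6.5 − 6.2) = 6.2 + 0.2·0.3 = 6.26.

6.26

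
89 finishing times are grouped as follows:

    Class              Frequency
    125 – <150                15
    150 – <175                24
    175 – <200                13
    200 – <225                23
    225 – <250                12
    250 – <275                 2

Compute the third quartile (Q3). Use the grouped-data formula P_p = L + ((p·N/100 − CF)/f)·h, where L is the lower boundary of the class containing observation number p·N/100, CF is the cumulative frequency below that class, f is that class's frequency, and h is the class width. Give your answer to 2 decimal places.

N = 89; target position k = 75/100 · 89 = 66.75.
Cumulative frequencies: 15, 39, 52, 75, 87, 89.
Observation 66.75 falls in the class 200 – <225.
L = 200, CF = 52, f = 23, h = 25.
P75 = 200 + ((66.75 − 52)/23)·25 = 200 + 16.0326 = 216.033.

216.03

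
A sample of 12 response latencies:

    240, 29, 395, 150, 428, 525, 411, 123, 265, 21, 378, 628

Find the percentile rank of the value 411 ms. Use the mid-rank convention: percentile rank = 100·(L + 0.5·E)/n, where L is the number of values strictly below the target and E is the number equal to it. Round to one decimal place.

70.8

Sorted: 21, 29, 123, 150, 240, 265, 378, 395, 411, 428, 525, 628.
Count below 411: L = 8; count equal: E = 1; n = 12.
Percentile rank = 100·(8 + 0.5·1)/12 = 100·8.5/12 = 70.83.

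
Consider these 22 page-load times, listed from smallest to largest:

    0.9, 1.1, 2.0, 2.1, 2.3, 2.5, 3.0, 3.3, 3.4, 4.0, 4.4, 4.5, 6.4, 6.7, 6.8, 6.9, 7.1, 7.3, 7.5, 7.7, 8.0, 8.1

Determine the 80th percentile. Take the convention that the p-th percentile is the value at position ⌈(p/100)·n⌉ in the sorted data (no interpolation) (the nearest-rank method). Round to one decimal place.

7.3

n = 22.
Position = ⌈80/100 · 22⌉ = ⌈17.6⌉ = 18.
The value at rank 18 is 7.3.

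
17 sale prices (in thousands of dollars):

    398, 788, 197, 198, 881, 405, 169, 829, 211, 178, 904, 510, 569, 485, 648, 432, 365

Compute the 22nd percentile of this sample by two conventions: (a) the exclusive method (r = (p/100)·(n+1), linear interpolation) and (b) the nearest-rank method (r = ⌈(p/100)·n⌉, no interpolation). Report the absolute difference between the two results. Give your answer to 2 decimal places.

0.04

Sorted: 169, 178, 197, 198, 211, 365, 398, 405, 432, 485, 510, 569, 648, 788, 829, 881, 904.
n = 17.
(a) r = 3.96; between ranks 3 (197) and 4 (198): 197.96.
(b) the nearest-rank method: rank 4 → 198.
|197.96 − 198| = 0.04.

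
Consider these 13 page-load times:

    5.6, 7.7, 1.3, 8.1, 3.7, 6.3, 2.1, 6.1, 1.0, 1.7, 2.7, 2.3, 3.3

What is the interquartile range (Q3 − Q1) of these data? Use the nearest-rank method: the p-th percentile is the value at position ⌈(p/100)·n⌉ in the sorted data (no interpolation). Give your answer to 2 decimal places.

4.00

Sorted: 1.0, 1.3, 1.7, 2.1, 2.3, 2.7, 3.3, 3.7, 5.6, 6.1, 6.3, 7.7, 8.1.
n = 13.
P25: rank ⌈25/100·13⌉ = 4 → 2.1.
P75: rank ⌈75/100·13⌉ = 10 → 6.1.
Difference: 6.1 − 2.1 = 4.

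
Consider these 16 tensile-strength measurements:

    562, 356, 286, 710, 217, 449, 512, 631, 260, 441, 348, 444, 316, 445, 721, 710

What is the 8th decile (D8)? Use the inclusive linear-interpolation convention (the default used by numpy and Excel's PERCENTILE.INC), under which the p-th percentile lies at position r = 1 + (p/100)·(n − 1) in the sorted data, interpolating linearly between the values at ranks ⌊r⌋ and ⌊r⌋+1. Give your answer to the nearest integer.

631

Sorted: 217, 260, 286, 316, 348, 356, 441, 444, 445, 449, 512, 562, 631, 710, 710, 721.
n = 16.
r = 1 + (80/100)·(16 − 1) = 1 + 12 = 13.
r is an integer, so P80 is the value at rank 13: 631.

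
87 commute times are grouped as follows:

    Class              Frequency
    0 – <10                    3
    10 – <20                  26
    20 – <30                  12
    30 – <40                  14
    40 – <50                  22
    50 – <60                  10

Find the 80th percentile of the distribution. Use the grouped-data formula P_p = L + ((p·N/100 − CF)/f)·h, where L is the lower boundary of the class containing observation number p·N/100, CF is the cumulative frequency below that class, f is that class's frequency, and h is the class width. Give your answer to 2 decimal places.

N = 87; target position k = 80/100 · 87 = 69.6.
Cumulative frequencies: 3, 29, 41, 55, 77, 87.
Observation 69.6 falls in the class 40 – <50.
L = 40, CF = 55, f = 22, h = 10.
P80 = 40 + ((69.6 − 55)/22)·10 = 40 + 6.63636 = 46.6364.

46.64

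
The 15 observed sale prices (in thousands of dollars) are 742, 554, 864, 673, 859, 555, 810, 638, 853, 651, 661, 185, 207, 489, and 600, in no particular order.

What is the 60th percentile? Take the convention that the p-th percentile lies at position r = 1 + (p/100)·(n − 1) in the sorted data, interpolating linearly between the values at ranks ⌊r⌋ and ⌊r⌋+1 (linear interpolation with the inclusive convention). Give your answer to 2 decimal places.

Sorted: 185, 207, 489, 554, 555, 600, 638, 651, 661, 673, 742, 810, 853, 859, 864.
n = 15.
r = 1 + (60/100)·(15 − 1) = 1 + 8.4 = 9.4.
Rank 9 is 661 and rank 10 is 673.
Interpolate: 661 + 0.4·(673 − 661) = 661 + 0.4·12 = 665.8.

665.80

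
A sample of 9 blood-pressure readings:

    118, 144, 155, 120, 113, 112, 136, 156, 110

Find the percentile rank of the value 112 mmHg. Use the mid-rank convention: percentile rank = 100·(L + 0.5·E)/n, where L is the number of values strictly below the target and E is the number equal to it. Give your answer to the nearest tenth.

Sorted: 110, 112, 113, 118, 120, 136, 144, 155, 156.
Count below 112: L = 1; count equal: E = 1; n = 9.
Percentile rank = 100·(1 + 0.5·1)/9 = 100·1.5/9 = 16.67.

16.7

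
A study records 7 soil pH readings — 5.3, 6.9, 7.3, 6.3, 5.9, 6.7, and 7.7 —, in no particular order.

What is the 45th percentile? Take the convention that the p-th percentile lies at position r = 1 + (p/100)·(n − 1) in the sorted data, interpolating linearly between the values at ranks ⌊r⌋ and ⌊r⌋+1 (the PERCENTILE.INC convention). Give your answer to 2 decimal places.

Sorted: 5.3, 5.9, 6.3, 6.7, 6.9, 7.3, 7.7.
n = 7.
r = 1 + (45/100)·(7 − 1) = 1 + 2.7 = 3.7.
Rank 3 is 6.3 and rank 4 is 6.7.
Interpolate: 6.3 + 0.7·(6.7 − 6.3) = 6.3 + 0.7·0.4 = 6.58.

6.58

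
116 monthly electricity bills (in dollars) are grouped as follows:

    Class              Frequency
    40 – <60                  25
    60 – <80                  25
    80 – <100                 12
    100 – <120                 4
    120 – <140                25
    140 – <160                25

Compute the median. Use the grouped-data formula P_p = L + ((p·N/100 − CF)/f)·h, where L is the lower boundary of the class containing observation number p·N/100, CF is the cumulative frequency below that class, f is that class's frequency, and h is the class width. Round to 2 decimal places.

93.33

N = 116; target position k = 50/100 · 116 = 58.
Cumulative frequencies: 25, 50, 62, 66, 91, 116.
Observation 58 falls in the class 80 – <100.
L = 80, CF = 50, f = 12, h = 20.
P50 = 80 + ((58 − 50)/12)·20 = 80 + 13.3333 = 93.3333.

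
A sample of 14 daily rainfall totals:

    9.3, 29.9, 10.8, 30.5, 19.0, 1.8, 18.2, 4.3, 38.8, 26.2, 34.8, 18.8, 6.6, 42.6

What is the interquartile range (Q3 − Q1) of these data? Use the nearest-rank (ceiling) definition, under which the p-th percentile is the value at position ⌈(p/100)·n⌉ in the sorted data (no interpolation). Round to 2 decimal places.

21.20

Sorted: 1.8, 4.3, 6.6, 9.3, 10.8, 18.2, 18.8, 19.0, 26.2, 29.9, 30.5, 34.8, 38.8, 42.6.
n = 14.
P25: rank ⌈25/100·14⌉ = 4 → 9.3.
P75: rank ⌈75/100·14⌉ = 11 → 30.5.
Difference: 30.5 − 9.3 = 21.2.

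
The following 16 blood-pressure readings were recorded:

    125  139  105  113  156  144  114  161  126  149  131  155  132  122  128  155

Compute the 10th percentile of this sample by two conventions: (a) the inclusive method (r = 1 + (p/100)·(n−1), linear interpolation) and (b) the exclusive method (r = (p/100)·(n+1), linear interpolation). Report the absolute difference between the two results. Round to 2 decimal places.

Sorted: 105, 113, 114, 122, 125, 126, 128, 131, 132, 139, 144, 149, 155, 155, 156, 161.
n = 16.
(a) r = 2.5; between ranks 2 (113) and 3 (114): 113.5.
(b) r = 1.7; between ranks 1 (105) and 2 (113): 110.6.
|113.5 − 110.6| = 2.9.

2.90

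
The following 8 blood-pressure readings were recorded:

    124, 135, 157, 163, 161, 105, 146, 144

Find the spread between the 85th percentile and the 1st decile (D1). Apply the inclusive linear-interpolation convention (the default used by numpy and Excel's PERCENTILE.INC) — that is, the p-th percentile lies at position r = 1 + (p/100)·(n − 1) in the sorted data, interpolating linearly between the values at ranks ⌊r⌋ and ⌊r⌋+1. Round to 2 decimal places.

42.50

Sorted: 105, 124, 135, 144, 146, 157, 161, 163.
n = 8.
P10: r = 1.7; ranks 1–2 are 105, 124; interpolating gives 118.3.
P85: r = 6.95; ranks 6–7 are 157, 161; interpolating gives 160.8.
Difference: 160.8 − 118.3 = 42.5.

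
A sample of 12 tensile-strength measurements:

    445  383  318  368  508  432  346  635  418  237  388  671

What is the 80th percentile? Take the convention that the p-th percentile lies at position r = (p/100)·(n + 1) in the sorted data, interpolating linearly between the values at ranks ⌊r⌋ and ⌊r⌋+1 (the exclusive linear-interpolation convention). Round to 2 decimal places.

558.80

Sorted: 237, 318, 346, 368, 383, 388, 418, 432, 445, 508, 635, 671.
n = 12.
r = (80/100)·(12 + 1) = 10.4.
Rank 10 is 508 and rank 11 is 635.
Interpolate: 508 + 0.4·(635 − 508) = 508 + 0.4·127 = 558.8.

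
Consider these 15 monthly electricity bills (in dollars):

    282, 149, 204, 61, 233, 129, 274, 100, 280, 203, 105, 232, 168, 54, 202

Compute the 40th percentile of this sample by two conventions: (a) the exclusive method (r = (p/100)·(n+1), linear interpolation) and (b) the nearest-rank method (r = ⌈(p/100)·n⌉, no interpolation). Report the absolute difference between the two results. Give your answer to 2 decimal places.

7.60

Sorted: 54, 61, 100, 105, 129, 149, 168, 202, 203, 204, 232, 233, 274, 280, 282.
n = 15.
(a) r = 6.4; between ranks 6 (149) and 7 (168): 156.6.
(b) the nearest-rank method: rank 6 → 149.
|156.6 − 149| = 7.6.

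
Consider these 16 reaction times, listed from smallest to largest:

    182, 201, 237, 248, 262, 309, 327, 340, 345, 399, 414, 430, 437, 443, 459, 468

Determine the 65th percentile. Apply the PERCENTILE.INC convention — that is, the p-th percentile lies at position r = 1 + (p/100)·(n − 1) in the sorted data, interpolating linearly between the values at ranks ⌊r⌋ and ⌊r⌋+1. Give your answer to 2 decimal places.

n = 16.
r = 1 + (65/100)·(16 − 1) = 1 + 9.75 = 10.75.
Rank 10 is 399 and rank 11 is 414.
Interpolate: 399 + 0.75·(414 − 399) = 399 + 0.75·15 = 410.25.

410.25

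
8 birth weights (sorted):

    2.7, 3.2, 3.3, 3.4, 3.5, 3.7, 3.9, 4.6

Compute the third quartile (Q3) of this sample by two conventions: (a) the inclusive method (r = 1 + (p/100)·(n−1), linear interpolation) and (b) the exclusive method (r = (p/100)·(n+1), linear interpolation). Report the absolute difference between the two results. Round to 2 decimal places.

n = 8.
(a) r = 6.25; between ranks 6 (3.7) and 7 (3.9): 3.75.
(b) r = 6.75; between ranks 6 (3.7) and 7 (3.9): 3.85.
|3.75 − 3.85| = 0.1.

0.10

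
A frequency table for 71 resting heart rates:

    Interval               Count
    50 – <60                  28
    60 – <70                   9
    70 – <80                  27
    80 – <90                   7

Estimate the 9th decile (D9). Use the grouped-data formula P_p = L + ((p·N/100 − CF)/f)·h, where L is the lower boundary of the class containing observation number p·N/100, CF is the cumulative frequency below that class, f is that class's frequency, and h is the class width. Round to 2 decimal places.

79.96

N = 71; target position k = 90/100 · 71 = 63.9.
Cumulative frequencies: 28, 37, 64, 71.
Observation 63.9 falls in the class 70 – <80.
L = 70, CF = 37, f = 27, h = 10.
P90 = 70 + ((63.9 − 37)/27)·10 = 70 + 9.96296 = 79.963.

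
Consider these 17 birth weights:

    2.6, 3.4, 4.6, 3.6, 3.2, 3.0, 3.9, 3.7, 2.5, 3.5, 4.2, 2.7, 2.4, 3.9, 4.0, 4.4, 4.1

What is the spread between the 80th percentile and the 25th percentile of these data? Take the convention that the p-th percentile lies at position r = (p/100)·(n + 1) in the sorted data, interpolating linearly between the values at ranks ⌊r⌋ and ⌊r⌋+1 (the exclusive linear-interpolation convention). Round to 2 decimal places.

1.29

Sorted: 2.4, 2.5, 2.6, 2.7, 3.0, 3.2, 3.4, 3.5, 3.6, 3.7, 3.9, 3.9, 4.0, 4.1, 4.2, 4.4, 4.6.
n = 17.
P25: r = 4.5; ranks 4–5 are 2.7, 3.0; interpolating gives 2.85.
P80: r = 14.4; ranks 14–15 are 4.1, 4.2; interpolating gives 4.14.
Difference: 4.14 − 2.85 = 1.29.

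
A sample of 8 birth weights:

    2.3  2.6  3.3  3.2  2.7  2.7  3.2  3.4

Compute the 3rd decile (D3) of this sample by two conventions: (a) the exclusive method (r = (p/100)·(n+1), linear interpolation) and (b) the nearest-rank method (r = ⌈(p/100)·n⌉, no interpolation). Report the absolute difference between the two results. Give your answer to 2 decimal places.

Sorted: 2.3, 2.6, 2.7, 2.7, 3.2, 3.2, 3.3, 3.4.
n = 8.
(a) r = 2.7; between ranks 2 (2.6) and 3 (2.7): 2.67.
(b) the nearest-rank method: rank 3 → 2.7.
|2.67 − 2.7| = 0.03.

0.03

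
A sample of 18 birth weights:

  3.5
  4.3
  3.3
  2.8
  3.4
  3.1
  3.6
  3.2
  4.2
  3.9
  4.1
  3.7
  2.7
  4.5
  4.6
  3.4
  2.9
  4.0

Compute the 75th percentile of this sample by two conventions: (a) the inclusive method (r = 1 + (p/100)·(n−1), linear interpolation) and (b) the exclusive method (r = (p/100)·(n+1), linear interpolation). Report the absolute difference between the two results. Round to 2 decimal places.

Sorted: 2.7, 2.8, 2.9, 3.1, 3.2, 3.3, 3.4, 3.4, 3.5, 3.6, 3.7, 3.9, 4.0, 4.1, 4.2, 4.3, 4.5, 4.6.
n = 18.
(a) r = 13.75; between ranks 13 (4.0) and 14 (4.1): 4.075.
(b) r = 14.25; between ranks 14 (4.1) and 15 (4.2): 4.125.
|4.075 − 4.125| = 0.05.

0.05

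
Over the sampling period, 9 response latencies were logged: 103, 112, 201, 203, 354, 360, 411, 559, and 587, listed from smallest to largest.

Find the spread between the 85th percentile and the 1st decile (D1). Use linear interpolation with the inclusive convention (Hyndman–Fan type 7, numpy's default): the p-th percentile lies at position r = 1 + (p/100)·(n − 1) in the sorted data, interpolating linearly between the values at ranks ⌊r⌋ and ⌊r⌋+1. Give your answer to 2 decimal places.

419.20

n = 9.
P10: r = 1.8; ranks 1–2 are 103, 112; interpolating gives 110.2.
P85: r = 7.8; ranks 7–8 are 411, 559; interpolating gives 529.4.
Difference: 529.4 − 110.2 = 419.2.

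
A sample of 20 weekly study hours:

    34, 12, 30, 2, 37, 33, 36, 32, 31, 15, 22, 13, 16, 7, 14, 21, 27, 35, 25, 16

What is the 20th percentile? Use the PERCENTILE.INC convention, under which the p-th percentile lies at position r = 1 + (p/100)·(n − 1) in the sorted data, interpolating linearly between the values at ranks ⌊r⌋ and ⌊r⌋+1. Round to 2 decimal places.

Sorted: 2, 7, 12, 13, 14, 15, 16, 16, 21, 22, 25, 27, 30, 31, 32, 33, 34, 35, 36, 37.
n = 20.
r = 1 + (20/100)·(20 − 1) = 1 + 3.8 = 4.8.
Rank 4 is 13 and rank 5 is 14.
Interpolate: 13 + 0.8·(14 − 13) = 13 + 0.8·1 = 13.8.

13.80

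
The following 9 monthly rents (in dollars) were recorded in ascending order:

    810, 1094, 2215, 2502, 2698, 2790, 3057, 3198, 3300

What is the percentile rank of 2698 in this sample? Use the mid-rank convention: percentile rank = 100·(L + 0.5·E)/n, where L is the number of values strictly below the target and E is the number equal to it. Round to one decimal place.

50.0

Count below 2698: L = 4; count equal: E = 1; n = 9.
Percentile rank = 100·(4 + 0.5·1)/9 = 100·4.5/9 = 50.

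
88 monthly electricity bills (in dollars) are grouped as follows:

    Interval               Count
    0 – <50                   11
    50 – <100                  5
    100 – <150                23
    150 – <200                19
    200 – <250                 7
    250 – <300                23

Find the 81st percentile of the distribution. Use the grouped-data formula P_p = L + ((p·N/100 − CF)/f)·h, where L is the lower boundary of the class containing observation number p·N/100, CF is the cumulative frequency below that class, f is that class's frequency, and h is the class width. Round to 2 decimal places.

N = 88; target position k = 81/100 · 88 = 71.28.
Cumulative frequencies: 11, 16, 39, 58, 65, 88.
Observation 71.28 falls in the class 250 – <300.
L = 250, CF = 65, f = 23, h = 50.
P81 = 250 + ((71.28 − 65)/23)·50 = 250 + 13.6522 = 263.652.

263.65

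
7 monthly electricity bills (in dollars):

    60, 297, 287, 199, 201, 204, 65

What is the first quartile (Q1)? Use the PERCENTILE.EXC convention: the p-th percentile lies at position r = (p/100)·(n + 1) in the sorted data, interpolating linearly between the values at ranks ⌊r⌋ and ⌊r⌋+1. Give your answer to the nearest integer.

65

Sorted: 60, 65, 199, 201, 204, 287, 297.
n = 7.
r = (25/100)·(7 + 1) = 2.
r is an integer, so P25 is the value at rank 2: 65.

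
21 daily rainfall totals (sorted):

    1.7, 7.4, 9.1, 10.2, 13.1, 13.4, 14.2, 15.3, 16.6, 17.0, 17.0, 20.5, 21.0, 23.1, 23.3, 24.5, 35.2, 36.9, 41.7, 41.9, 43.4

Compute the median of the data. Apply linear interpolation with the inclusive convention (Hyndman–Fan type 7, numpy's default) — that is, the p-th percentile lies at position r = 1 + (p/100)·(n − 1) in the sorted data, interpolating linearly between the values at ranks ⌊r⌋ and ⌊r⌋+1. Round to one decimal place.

17.0

n = 21.
r = 1 + (50/100)·(21 − 1) = 1 + 10 = 11.
r is an integer, so P50 is the value at rank 11: 17.0.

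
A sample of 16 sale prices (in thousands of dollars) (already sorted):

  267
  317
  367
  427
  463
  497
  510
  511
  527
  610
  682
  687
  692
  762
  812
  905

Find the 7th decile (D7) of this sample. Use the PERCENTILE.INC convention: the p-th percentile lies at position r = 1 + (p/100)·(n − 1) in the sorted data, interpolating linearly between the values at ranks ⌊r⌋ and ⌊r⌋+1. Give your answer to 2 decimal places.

n = 16.
r = 1 + (70/100)·(16 − 1) = 1 + 10.5 = 11.5.
Rank 11 is 682 and rank 12 is 687.
Interpolate: 682 + 0.5·(687 − 682) = 682 + 0.5·5 = 684.5.

684.50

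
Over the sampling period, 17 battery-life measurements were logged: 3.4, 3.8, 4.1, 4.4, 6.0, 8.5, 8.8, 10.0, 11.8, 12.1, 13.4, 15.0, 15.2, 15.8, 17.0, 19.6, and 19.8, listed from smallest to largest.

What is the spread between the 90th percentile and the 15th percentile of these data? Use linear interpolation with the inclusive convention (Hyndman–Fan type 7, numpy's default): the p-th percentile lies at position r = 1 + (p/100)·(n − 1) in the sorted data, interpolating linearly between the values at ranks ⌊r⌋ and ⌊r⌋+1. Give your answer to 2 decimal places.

n = 17.
P15: r = 3.4; ranks 3–4 are 4.1, 4.4; interpolating gives 4.22.
P90: r = 15.4; ranks 15–16 are 17.0, 19.6; interpolating gives 18.04.
Difference: 18.04 − 4.22 = 13.82.

13.82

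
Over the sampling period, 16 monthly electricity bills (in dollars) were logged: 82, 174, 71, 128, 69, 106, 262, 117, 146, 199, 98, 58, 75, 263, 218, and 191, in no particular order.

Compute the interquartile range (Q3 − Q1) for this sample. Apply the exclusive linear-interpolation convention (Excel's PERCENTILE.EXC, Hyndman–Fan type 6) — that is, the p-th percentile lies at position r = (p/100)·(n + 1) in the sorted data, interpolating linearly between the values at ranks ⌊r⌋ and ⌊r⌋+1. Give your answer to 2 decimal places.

120.25

Sorted: 58, 69, 71, 75, 82, 98, 106, 117, 128, 146, 174, 191, 199, 218, 262, 263.
n = 16.
P25: r = 4.25; ranks 4–5 are 75, 82; interpolating gives 76.75.
P75: r = 12.75; ranks 12–13 are 191, 199; interpolating gives 197.
Difference: 197 − 76.75 = 120.25.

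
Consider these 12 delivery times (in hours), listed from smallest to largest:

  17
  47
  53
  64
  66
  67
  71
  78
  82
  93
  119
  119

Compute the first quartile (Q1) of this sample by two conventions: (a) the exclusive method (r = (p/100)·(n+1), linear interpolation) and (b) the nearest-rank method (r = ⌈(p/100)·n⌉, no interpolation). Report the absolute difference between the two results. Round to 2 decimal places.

n = 12.
(a) r = 3.25; between ranks 3 (53) and 4 (64): 55.75.
(b) the nearest-rank method: rank 3 → 53.
|55.75 − 53| = 2.75.

2.75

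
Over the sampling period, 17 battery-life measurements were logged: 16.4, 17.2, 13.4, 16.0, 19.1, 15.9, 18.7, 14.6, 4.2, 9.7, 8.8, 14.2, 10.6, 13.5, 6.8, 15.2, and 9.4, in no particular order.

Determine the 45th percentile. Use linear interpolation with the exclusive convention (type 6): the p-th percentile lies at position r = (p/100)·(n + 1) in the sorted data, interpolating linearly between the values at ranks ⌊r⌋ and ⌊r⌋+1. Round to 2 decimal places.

13.57

Sorted: 4.2, 6.8, 8.8, 9.4, 9.7, 10.6, 13.4, 13.5, 14.2, 14.6, 15.2, 15.9, 16.0, 16.4, 17.2, 18.7, 19.1.
n = 17.
r = (45/100)·(17 + 1) = 8.1.
Rank 8 is 13.5 and rank 9 is 14.2.
Interpolate: 13.5 + 0.1·(14.2 − 13.5) = 13.5 + 0.1·0.7 = 13.57.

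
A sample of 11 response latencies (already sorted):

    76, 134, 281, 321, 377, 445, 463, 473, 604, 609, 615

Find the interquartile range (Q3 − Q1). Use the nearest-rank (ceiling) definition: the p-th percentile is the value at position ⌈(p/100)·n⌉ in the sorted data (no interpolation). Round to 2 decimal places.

323.00

n = 11.
P25: rank ⌈25/100·11⌉ = 3 → 281.
P75: rank ⌈75/100·11⌉ = 9 → 604.
Difference: 604 − 281 = 323.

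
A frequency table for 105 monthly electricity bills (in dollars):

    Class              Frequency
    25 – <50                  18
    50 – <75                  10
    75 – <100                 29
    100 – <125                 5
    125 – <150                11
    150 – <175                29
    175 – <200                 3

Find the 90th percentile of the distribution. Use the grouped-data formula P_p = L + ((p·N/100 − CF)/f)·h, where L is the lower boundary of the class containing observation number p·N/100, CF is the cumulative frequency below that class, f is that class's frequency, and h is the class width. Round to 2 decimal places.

168.53

N = 105; target position k = 90/100 · 105 = 94.5.
Cumulative frequencies: 18, 28, 57, 62, 73, 102, 105.
Observation 94.5 falls in the class 150 – <175.
L = 150, CF = 73, f = 29, h = 25.
P90 = 150 + ((94.5 − 73)/29)·25 = 150 + 18.5345 = 168.534.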